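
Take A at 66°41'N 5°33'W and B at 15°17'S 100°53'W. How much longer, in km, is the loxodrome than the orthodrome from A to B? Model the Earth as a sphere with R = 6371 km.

Great circle: cos σ = sin φ₁ sin φ₂ + cos φ₁ cos φ₂ cos Δλ,  σ = 1.8520 rad → d_gc = 11799.4 km
Rhumb line: Δψ = -1.8482, q = Δφ/Δψ = 0.7740, d_rh = R√(Δφ²+q²Δλ²) = 12263.6 km
Excess = 12263.6 − 11799.4 = 464.2 ≈ 464 km

464 km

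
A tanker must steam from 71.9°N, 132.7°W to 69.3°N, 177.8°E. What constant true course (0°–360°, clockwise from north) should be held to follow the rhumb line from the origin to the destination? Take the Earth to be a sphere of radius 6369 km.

261.0°

Δψ = ln[tan(π/4+φ₂/2)/tan(π/4+φ₁/2)] = -0.1368
Δλ = -0.8639 rad (taken the short way round)
course = atan2(Δλ, Δψ) = 261.00°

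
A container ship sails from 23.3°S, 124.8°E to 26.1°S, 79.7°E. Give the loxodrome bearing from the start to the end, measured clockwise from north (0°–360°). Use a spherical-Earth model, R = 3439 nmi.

266.1°

Meridional parts: M(φ₁)=-0.4184, M(φ₂)=-0.4722 → ΔM = -0.0538;  Δλ = -0.7871 rad
tan C = Δλ / ΔM = +14.6314 → C = 266.09°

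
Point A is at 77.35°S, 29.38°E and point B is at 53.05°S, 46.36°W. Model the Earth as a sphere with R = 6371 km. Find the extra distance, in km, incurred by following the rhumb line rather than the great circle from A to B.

Great circle: cos σ = sin φ₁ sin φ₂ + cos φ₁ cos φ₂ cos Δλ,  σ = 0.6229 rad → d_gc = 3968.5 km
Rhumb line: Δψ = +1.1034, q = Δφ/Δψ = 0.3844, d_rh = R√(Δφ²+q²Δλ²) = 4216.7 km
Excess = 4216.7 − 3968.5 = 248.2 ≈ 248 km

248 km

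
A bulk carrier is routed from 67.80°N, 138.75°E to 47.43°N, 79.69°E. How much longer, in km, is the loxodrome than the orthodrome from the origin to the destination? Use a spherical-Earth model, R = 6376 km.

132 km

Great circle: cos σ = sin φ₁ sin φ₂ + cos φ₁ cos φ₂ cos Δλ,  σ = 0.6210 rad → d_gc = 3959.7 km
Rhumb line: Δψ = -0.6860, q = Δφ/Δψ = 0.5183, d_rh = R√(Δφ²+q²Δλ²) = 4091.6 km
Excess = 4091.6 − 3959.7 = 131.9 ≈ 132 km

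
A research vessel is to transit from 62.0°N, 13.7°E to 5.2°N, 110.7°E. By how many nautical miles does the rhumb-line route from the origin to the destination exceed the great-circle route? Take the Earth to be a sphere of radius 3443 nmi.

Great circle: cos σ = sin φ₁ sin φ₂ + cos φ₁ cos φ₂ cos Δλ,  σ = 1.5477 rad → d_gc = 5328.90 nmi
Rhumb line: Δψ = -1.2981, q = Δφ/Δψ = 0.7637, d_rh = R√(Δφ²+q²Δλ²) = 5609.41 nmi
Excess = 5609.41 − 5328.90 = 280.51 ≈ 281 nmi

281 nmi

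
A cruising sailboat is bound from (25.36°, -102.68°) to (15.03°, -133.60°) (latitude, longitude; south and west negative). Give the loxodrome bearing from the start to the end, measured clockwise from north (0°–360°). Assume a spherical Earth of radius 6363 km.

250.4°

Meridional parts: M(φ₁)=+0.4578, M(φ₂)=+0.2654 → ΔM = -0.1924;  Δλ = -0.5397 rad
tan C = Δλ / ΔM = +2.8044 → C = 250.37°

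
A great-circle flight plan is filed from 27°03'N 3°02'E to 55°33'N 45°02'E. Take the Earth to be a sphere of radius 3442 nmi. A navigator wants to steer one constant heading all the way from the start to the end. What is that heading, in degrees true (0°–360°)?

47.1°

Meridional parts: M(φ₁)=+0.4907, M(φ₂)=+1.1711 → ΔM = +0.6804;  Δλ = +0.7330 rad
tan C = Δλ / ΔM = +1.0774 → C = 47.13°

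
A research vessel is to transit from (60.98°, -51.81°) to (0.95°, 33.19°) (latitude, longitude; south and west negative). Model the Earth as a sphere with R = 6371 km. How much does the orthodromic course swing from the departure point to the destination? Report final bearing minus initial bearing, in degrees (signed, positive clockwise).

At departure: θ₁ = atan2(sin Δλ cos φ₂, cos φ₁ sin φ₂ − sin φ₁ cos φ₂ cos Δλ) = 93.91°
At arrival: θ₂ = atan2(sin Δλ cos φ₁, −cos φ₂ sin φ₁ + sin φ₂ cos φ₁ cos Δλ) = 151.05°
Δθ = θ₂ − θ₁ = +57.1°

+57.1°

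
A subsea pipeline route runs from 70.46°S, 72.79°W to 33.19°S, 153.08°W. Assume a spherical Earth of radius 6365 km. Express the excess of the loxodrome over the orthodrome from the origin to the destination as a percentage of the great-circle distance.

5.7%

Great circle: σ = 0.9727 rad → d_gc = Rσ = 6191.0 km
Rhumb: Δφ = +0.6505, Δλ = -1.4013, Δψ = +1.1445, q = Δφ/Δψ = 0.5684 → d_rh = R√(Δφ²+q²Δλ²) = 6545.4 km
Excess = (6545.4 − 6191.0) / 6191.0 = 354.4 / 6191.0 = 5.72% ≈ 5.7%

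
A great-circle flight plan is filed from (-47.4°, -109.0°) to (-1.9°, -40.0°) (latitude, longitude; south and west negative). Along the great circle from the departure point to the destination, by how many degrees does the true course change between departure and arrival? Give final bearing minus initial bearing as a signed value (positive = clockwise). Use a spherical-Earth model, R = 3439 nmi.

-34.5°

At departure: θ₁ = atan2(sin Δλ cos φ₂, cos φ₁ sin φ₂ − sin φ₁ cos φ₂ cos Δλ) = 75.51°
At arrival: θ₂ = atan2(sin Δλ cos φ₁, −cos φ₂ sin φ₁ + sin φ₂ cos φ₁ cos Δλ) = 40.97°
Δθ = θ₂ − θ₁ = -34.5°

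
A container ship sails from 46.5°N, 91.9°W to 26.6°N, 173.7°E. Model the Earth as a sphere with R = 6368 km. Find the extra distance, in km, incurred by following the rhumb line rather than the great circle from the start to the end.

Great circle: cos σ = sin φ₁ sin φ₂ + cos φ₁ cos φ₂ cos Δλ,  σ = 1.2895 rad → d_gc = 8211.7 km
Rhumb line: Δψ = -0.4370, q = Δφ/Δψ = 0.7948, d_rh = R√(Δφ²+q²Δλ²) = 8627.1 km
Excess = 8627.1 − 8211.7 = 415.4 ≈ 415 km

415 km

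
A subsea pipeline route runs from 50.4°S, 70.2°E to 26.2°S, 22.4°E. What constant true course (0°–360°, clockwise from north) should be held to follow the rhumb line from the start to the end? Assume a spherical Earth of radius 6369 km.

Δψ = ln[tan(π/4+φ₂/2)/tan(π/4+φ₁/2)] = +0.5475
Δλ = -0.8343 rad (taken the short way round)
course = atan2(Δλ, Δψ) = 303.27°

303.3°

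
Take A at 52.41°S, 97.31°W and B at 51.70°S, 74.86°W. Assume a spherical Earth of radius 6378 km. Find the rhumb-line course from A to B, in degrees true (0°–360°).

87.1°

Meridional parts: M(φ₁)=-1.0778, M(φ₂)=-1.0577 → ΔM = +0.0202;  Δλ = +0.3918 rad
tan C = Δλ / ΔM = +19.4426 → C = 87.06°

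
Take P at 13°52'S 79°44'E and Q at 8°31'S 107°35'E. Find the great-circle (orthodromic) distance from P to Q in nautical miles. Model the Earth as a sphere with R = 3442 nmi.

cos σ = sin φ₁ sin φ₂ + cos φ₁ cos φ₂ cos Δλ
      = sin(-13.87°)sin(-8.52°) + cos(-13.87°)cos(-8.52°)cos(27.85°) = 0.8844
σ = 27.818° → d = Rσ = 3442·0.48552 = 1671 nmi

1671 nmi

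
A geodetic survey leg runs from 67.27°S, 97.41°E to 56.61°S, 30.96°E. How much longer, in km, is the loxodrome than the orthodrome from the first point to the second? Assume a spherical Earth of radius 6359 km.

Great circle: cos σ = sin φ₁ sin φ₂ + cos φ₁ cos φ₂ cos Δλ,  σ = 0.5451 rad → d_gc = 3466.5 km
Rhumb line: Δψ = +0.4002, q = Δφ/Δψ = 0.4649, d_rh = R√(Δφ²+q²Δλ²) = 3626.9 km
Excess = 3626.9 − 3466.5 = 160.4 ≈ 160 km

160 km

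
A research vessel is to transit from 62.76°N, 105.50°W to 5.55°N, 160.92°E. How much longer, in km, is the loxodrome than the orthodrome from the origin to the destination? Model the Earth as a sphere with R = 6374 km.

Great circle: cos σ = sin φ₁ sin φ₂ + cos φ₁ cos φ₂ cos Δλ,  σ = 1.5132 rad → d_gc = 9645.3 km
Rhumb line: Δψ = -1.3206, q = Δφ/Δψ = 0.7561, d_rh = R√(Δφ²+q²Δλ²) = 10122.6 km
Excess = 10122.6 − 9645.3 = 477.3 ≈ 477 km

477 km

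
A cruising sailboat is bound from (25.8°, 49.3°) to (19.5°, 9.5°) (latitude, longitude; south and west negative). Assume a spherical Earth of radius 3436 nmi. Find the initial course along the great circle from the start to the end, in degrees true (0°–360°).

268.6°

θ = atan2( sin Δλ·cos φ₂ ,  cos φ₁ sin φ₂ − sin φ₁ cos φ₂ cos Δλ )
  = atan2(-0.6034, -0.0147) = 268.61°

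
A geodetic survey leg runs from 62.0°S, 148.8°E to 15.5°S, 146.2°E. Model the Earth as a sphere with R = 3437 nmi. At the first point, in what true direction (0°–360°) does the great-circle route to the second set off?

356.5°

θ = atan2( sin Δλ·cos φ₂ ,  cos φ₁ sin φ₂ − sin φ₁ cos φ₂ cos Δλ )
  = atan2(-0.0437, +0.7245) = 356.55°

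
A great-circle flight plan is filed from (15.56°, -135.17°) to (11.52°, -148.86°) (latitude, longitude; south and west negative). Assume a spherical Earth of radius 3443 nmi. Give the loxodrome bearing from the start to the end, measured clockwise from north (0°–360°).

253.1°

Meridional parts: M(φ₁)=+0.2750, M(φ₂)=+0.2024 → ΔM = -0.0725;  Δλ = -0.2389 rad
tan C = Δλ / ΔM = +3.2937 → C = 253.11°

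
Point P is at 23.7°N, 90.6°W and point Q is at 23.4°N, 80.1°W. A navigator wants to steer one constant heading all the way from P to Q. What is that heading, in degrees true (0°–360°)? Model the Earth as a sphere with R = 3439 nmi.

91.8°

Δψ = ln[tan(π/4+φ₂/2)/tan(π/4+φ₁/2)] = -0.0057
Δλ = +0.1833 rad (taken the short way round)
course = atan2(Δλ, Δψ) = 91.79°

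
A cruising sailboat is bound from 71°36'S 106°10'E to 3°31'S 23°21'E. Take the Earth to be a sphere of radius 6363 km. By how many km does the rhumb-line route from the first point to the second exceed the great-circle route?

413 km

Great circle: cos σ = sin φ₁ sin φ₂ + cos φ₁ cos φ₂ cos Δλ,  σ = 1.4730 rad → d_gc = 9373.0 km
Rhumb line: Δψ = +1.7590, q = Δφ/Δψ = 0.6756, d_rh = R√(Δφ²+q²Δλ²) = 9786.4 km
Excess = 9786.4 − 9373.0 = 413.4 ≈ 413 km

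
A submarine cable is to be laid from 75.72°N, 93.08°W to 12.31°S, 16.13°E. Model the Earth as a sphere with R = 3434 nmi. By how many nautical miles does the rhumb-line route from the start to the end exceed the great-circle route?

470 nmi

Great circle: cos σ = sin φ₁ sin φ₂ + cos φ₁ cos φ₂ cos Δλ,  σ = 1.8607 rad → d_gc = 6389.8 nmi
Rhumb line: Δψ = -2.2938, q = Δφ/Δψ = 0.6698, d_rh = R√(Δφ²+q²Δλ²) = 6859.8 nmi
Excess = 6859.8 − 6389.8 = 470.0 ≈ 470 nmi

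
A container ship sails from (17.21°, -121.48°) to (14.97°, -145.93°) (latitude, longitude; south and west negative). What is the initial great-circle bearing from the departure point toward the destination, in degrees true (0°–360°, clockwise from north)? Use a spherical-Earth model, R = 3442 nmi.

268.1°

N = sin Δλ·cos φ₂ = -0.3999;  D = cos φ₁ sin φ₂ − sin φ₁ cos φ₂ cos Δλ = -0.0135
initial course = atan2(N, D) = 268.07°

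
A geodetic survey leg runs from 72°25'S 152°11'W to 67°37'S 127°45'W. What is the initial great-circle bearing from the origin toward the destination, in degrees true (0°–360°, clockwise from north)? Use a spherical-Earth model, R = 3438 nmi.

72.0°

N = sin Δλ·cos φ₂ = +0.1575;  D = cos φ₁ sin φ₂ − sin φ₁ cos φ₂ cos Δλ = +0.0512
initial course = atan2(N, D) = 72.00°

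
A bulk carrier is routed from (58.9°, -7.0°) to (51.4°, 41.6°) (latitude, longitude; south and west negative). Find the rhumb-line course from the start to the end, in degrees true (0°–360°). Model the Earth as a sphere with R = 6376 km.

Δψ = ln[tan(π/4+φ₂/2)/tan(π/4+φ₁/2)] = -0.2299
Δλ = +0.8482 rad (taken the short way round)
course = atan2(Δλ, Δψ) = 105.17°

105.2°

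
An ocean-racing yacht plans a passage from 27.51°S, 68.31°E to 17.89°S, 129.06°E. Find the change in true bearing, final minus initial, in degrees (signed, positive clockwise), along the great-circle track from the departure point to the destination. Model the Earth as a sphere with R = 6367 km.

At departure: θ₁ = atan2(sin Δλ cos φ₂, cos φ₁ sin φ₂ − sin φ₁ cos φ₂ cos Δλ) = 93.97°
At arrival: θ₂ = atan2(sin Δλ cos φ₁, −cos φ₂ sin φ₁ + sin φ₂ cos φ₁ cos Δλ) = 68.40°
Δθ = θ₂ − θ₁ = -25.6°

-25.6°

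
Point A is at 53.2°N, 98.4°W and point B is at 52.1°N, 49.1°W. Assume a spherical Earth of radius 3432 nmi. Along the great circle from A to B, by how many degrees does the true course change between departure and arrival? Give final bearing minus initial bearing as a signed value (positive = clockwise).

At departure: θ₁ = atan2(sin Δλ cos φ₂, cos φ₁ sin φ₂ − sin φ₁ cos φ₂ cos Δλ) = 71.93°
At arrival: θ₂ = atan2(sin Δλ cos φ₁, −cos φ₂ sin φ₁ + sin φ₂ cos φ₁ cos Δλ) = 112.02°
Δθ = θ₂ − θ₁ = +40.1°

+40.1°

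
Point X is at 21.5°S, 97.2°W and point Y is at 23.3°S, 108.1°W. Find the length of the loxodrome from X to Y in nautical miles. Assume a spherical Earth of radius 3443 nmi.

615 nmi

Rhumb course C = atan2(Δλ, Δψ) with Δψ = ln[tan(π/4+φ₂/2)/tan(π/4+φ₁/2)] = -0.0340, Δλ = -0.1902 → C = 259.87°
d = R·|Δφ| / |cos C| = 3443·0.03142 / 0.17584 = 615 nmi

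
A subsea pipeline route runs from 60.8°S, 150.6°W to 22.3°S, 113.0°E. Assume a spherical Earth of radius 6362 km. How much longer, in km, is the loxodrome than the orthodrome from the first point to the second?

542 km

Great circle: cos σ = sin φ₁ sin φ₂ + cos φ₁ cos φ₂ cos Δλ,  σ = 1.2860 rad → d_gc = 8181.8 km
Rhumb line: Δψ = +0.9458, q = Δφ/Δψ = 0.7105, d_rh = R√(Δφ²+q²Δλ²) = 8724.0 km
Excess = 8724.0 − 8181.8 = 542.2 ≈ 542 km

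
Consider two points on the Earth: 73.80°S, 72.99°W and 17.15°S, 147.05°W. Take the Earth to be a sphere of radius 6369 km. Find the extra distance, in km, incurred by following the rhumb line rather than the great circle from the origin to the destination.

324 km

Great circle: cos σ = sin φ₁ sin φ₂ + cos φ₁ cos φ₂ cos Δλ,  σ = 1.2064 rad → d_gc = 7683.6 km
Rhumb line: Δψ = +1.6458, q = Δφ/Δψ = 0.6008, d_rh = R√(Δφ²+q²Δλ²) = 8007.3 km
Excess = 8007.3 − 7683.6 = 323.7 ≈ 324 km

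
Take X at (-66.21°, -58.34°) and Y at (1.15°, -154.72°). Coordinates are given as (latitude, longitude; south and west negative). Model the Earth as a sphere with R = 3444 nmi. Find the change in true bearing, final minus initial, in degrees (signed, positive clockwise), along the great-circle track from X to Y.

Initial bearing θ₁ = atan2(sin Δλ cos φ₂, cos φ₁ sin φ₂ − sin φ₁ cos φ₂ cos Δλ) = 264.62°
Final bearing θ₂ = (initial bearing from the destination back to the start) + 180° = 336.32°
Δθ = θ₂ − θ₁ = +71.7°

+71.7°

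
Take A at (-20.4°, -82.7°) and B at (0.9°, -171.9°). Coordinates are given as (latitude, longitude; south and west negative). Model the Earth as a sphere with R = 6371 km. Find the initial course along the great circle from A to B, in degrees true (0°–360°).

271.1°

N = sin Δλ·cos φ₂ = -0.9998;  D = cos φ₁ sin φ₂ − sin φ₁ cos φ₂ cos Δλ = +0.0196
initial course = atan2(N, D) = 271.12°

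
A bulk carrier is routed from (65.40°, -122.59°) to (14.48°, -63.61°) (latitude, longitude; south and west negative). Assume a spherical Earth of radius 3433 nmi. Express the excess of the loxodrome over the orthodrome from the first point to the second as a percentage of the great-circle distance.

Great circle: σ = 1.1207 rad → d_gc = Rσ = 3847.3 nmi
Rhumb: Δφ = -0.8887, Δλ = +1.0294, Δψ = -1.2676, q = Δφ/Δψ = 0.7011 → d_rh = R√(Δφ²+q²Δλ²) = 3930.2 nmi
Excess = (3930.2 − 3847.3) / 3847.3 = 82.9 / 3847.3 = 2.155% ≈ 2.2%

2.2%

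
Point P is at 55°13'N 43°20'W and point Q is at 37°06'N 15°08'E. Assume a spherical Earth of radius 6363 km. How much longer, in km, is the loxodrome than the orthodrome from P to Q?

Great circle: cos σ = sin φ₁ sin φ₂ + cos φ₁ cos φ₂ cos Δλ,  σ = 0.7475 rad → d_gc = 4756.4 km
Rhumb line: Δψ = -0.4627, q = Δφ/Δψ = 0.6834, d_rh = R√(Δφ²+q²Δλ²) = 4872.2 km
Excess = 4872.2 − 4756.4 = 115.8 ≈ 116 km

116 km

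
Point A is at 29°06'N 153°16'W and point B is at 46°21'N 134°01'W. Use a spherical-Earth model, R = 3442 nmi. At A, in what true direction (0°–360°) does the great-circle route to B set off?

35.8°

N = sin Δλ·cos φ₂ = +0.2276;  D = cos φ₁ sin φ₂ − sin φ₁ cos φ₂ cos Δλ = +0.3153
initial course = atan2(N, D) = 35.82°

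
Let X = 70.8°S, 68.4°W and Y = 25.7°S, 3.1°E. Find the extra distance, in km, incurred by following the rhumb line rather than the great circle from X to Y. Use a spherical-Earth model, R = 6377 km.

Great circle: cos σ = sin φ₁ sin φ₂ + cos φ₁ cos φ₂ cos Δλ,  σ = 1.0431 rad → d_gc = 6651.7 km
Rhumb line: Δψ = +1.3126, q = Δφ/Δψ = 0.5997, d_rh = R√(Δφ²+q²Δλ²) = 6926.0 km
Excess = 6926.0 − 6651.7 = 274.3 ≈ 274 km

274 km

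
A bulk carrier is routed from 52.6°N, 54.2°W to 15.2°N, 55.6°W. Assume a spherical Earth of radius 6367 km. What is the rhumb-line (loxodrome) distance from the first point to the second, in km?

Δψ = ln[tan(π/4+φ₂/2)/tan(π/4+φ₁/2)] = -0.8148;  Δφ = -0.6528 rad,  Δλ = -0.0244 rad
q = Δφ/Δψ = 0.8011
d = R·√(Δφ² + q²Δλ²) = 6367·0.65305 = 4158 km

4158 km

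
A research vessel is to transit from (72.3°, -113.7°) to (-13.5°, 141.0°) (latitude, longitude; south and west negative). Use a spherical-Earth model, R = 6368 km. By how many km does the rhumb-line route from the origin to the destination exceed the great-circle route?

Great circle: cos σ = sin φ₁ sin φ₂ + cos φ₁ cos φ₂ cos Δλ,  σ = 1.8759 rad → d_gc = 11945.81 km
Rhumb line: Δψ = -2.0976, q = Δφ/Δψ = 0.7139, d_rh = R√(Δφ²+q²Δλ²) = 12678.35 km
Excess = 12678.35 − 11945.81 = 732.54 ≈ 733 km

733 km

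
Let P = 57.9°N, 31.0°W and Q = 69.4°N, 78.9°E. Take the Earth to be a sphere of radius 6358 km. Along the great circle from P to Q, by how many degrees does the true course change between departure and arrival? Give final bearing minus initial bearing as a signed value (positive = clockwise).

+104.2°

Initial bearing θ₁ = atan2(sin Δλ cos φ₂, cos φ₁ sin φ₂ − sin φ₁ cos φ₂ cos Δλ) = 28.92°
Final bearing θ₂ = (initial bearing from the destination back to the start) + 180° = 133.09°
Δθ = θ₂ − θ₁ = +104.2°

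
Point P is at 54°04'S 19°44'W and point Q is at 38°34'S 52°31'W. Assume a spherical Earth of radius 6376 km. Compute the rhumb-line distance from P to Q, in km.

3033 km

Rhumb course C = atan2(Δλ, Δψ) with Δψ = ln[tan(π/4+φ₂/2)/tan(π/4+φ₁/2)] = +0.3956, Δλ = -0.5722 → C = 304.66°
d = R·|Δφ| / |cos C| = 6376·0.27053 / 0.56867 = 3033 km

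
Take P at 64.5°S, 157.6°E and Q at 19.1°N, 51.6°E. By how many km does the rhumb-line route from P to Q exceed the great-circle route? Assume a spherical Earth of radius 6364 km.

Great circle: cos σ = sin φ₁ sin φ₂ + cos φ₁ cos φ₂ cos Δλ,  σ = 1.9905 rad → d_gc = 12667.4 km
Rhumb line: Δψ = +1.8257, q = Δφ/Δψ = 0.7992, d_rh = R√(Δφ²+q²Δλ²) = 13219.8 km
Excess = 13219.8 − 12667.4 = 552.4 ≈ 552 km

552 km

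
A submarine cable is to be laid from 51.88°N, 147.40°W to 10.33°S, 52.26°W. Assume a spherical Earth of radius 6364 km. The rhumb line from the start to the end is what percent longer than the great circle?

Great circle: σ = 1.7675 rad → d_gc = Rσ = 11248.6 km
Rhumb: Δφ = -1.0858, Δλ = +1.6605, Δψ = -1.2440, q = Δφ/Δψ = 0.8728 → d_rh = R√(Δφ²+q²Δλ²) = 11524.3 km
Excess = (11524.3 − 11248.6) / 11248.6 = 275.7 / 11248.6 = 2.451% ≈ 2.5%

2.5%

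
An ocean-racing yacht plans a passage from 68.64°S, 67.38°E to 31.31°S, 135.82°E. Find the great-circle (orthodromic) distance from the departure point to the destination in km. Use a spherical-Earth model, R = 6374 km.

5924 km

Haversine: a = sin²(Δφ/2)+cos φ₁ cos φ₂ sin²(Δλ/2) = 0.20084;  σ = 2·atan2(√a,√(1−a))
σ = 53.250° → d = Rσ = 6374·0.92939 = 5924 km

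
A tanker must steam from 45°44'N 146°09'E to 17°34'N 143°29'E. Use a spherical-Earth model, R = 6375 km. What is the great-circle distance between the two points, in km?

3144 km

Haversine: a = sin²(Δφ/2)+cos φ₁ cos φ₂ sin²(Δλ/2) = 0.05957;  σ = 2·atan2(√a,√(1−a))
σ = 28.254° → d = Rσ = 6375·0.49313 = 3144 km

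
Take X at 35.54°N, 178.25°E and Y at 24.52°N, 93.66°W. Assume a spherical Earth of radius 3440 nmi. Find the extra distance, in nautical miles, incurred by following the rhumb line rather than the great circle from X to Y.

137 nmi

Great circle: cos σ = sin φ₁ sin φ₂ + cos φ₁ cos φ₂ cos Δλ,  σ = 1.3016 rad → d_gc = 4477.7 nmi
Rhumb line: Δψ = -0.2227, q = Δφ/Δψ = 0.8635, d_rh = R√(Δφ²+q²Δλ²) = 4614.8 nmi
Excess = 4614.8 − 4477.7 = 137.1 ≈ 137 nmi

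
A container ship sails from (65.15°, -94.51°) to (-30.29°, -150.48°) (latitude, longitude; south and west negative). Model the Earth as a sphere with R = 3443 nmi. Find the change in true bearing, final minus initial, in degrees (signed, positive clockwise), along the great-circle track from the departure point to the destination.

-26.6°

Initial bearing θ₁ = atan2(sin Δλ cos φ₂, cos φ₁ sin φ₂ − sin φ₁ cos φ₂ cos Δλ) = 227.73°
Final bearing θ₂ = (initial bearing from the destination back to the start) + 180° = 201.11°
Δθ = θ₂ − θ₁ = -26.6°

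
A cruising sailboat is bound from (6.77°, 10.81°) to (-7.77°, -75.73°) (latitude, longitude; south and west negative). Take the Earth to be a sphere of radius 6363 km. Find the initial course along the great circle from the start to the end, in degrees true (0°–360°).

261.9°

θ = atan2( sin Δλ·cos φ₂ ,  cos φ₁ sin φ₂ − sin φ₁ cos φ₂ cos Δλ )
  = atan2(-0.9890, -0.1413) = 261.87°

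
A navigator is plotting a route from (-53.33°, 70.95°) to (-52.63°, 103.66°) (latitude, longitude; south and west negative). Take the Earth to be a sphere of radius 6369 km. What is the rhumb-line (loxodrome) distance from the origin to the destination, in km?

2191 km

Δψ = ln[tan(π/4+φ₂/2)/tan(π/4+φ₁/2)] = +0.0203;  Δφ = +0.0122 rad,  Δλ = +0.5709 rad
q = Δφ/Δψ = 0.6021
d = R·√(Δφ² + q²Δλ²) = 6369·0.34394 = 2191 km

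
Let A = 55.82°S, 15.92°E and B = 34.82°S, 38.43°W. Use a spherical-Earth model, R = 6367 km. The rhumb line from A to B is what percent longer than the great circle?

2.0%

Great circle: σ = 0.7360 rad → d_gc = Rσ = 4685.9 km
Rhumb: Δφ = +0.3665, Δλ = -0.9486, Δψ = +0.5304, q = Δφ/Δψ = 0.6910 → d_rh = R√(Δφ²+q²Δλ²) = 4781.4 km
Excess = (4781.4 − 4685.9) / 4685.9 = 95.5 / 4685.9 = 2.04% ≈ 2.0%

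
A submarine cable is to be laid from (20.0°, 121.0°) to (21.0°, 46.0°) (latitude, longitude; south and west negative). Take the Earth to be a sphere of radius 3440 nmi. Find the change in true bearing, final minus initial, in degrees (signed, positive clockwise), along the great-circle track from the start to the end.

-30.1°

Initial bearing θ₁ = atan2(sin Δλ cos φ₂, cos φ₁ sin φ₂ − sin φ₁ cos φ₂ cos Δλ) = 285.74°
Final bearing θ₂ = (initial bearing from the destination back to the start) + 180° = 255.65°
Δθ = θ₂ − θ₁ = -30.1°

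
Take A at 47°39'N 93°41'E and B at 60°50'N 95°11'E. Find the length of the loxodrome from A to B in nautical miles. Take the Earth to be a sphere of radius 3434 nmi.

792 nmi

Δψ = ln[tan(π/4+φ₂/2)/tan(π/4+φ₁/2)] = +0.3981;  Δφ = +0.2301 rad,  Δλ = +0.0262 rad
q = Δφ/Δψ = 0.5780
d = R·√(Δφ² + q²Δλ²) = 3434·0.23059 = 792 nmi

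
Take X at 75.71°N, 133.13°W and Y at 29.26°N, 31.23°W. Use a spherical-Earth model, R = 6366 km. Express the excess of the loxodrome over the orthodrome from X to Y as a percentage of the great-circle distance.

Great circle: σ = 1.1271 rad → d_gc = Rσ = 7175.4 km
Rhumb: Δφ = -0.8107, Δλ = +1.7785, Δψ = -1.5422, q = Δφ/Δψ = 0.5257 → d_rh = R√(Δφ²+q²Δλ²) = 7877.8 km
Excess = (7877.8 − 7175.4) / 7175.4 = 702.4 / 7175.4 = 9.79% ≈ 9.8%

9.8%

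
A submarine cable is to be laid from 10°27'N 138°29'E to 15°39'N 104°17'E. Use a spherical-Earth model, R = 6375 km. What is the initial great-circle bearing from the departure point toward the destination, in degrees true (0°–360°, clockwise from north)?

282.6°

N = sin Δλ·cos φ₂ = -0.5412;  D = cos φ₁ sin φ₂ − sin φ₁ cos φ₂ cos Δλ = +0.1208
initial course = atan2(N, D) = 282.58°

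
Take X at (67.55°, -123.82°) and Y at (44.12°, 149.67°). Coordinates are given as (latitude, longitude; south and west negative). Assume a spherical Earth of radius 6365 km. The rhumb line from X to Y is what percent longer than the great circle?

7.3%

Great circle: σ = 0.8499 rad → d_gc = Rσ = 5409.3 km
Rhumb: Δφ = -0.4089, Δλ = -1.5099, Δψ = -0.7574, q = Δφ/Δψ = 0.5399 → d_rh = R√(Δφ²+q²Δλ²) = 5805.3 km
Excess = (5805.3 − 5409.3) / 5409.3 = 396.0 / 5409.3 = 7.32% ≈ 7.3%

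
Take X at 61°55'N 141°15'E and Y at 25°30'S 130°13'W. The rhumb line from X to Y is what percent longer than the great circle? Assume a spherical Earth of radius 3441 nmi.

2.1%

Great circle: σ = 1.9487 rad → d_gc = Rσ = 6705.4 nmi
Rhumb: Δφ = -1.5257, Δλ = +1.5452, Δψ = -1.8464, q = Δφ/Δψ = 0.8263 → d_rh = R√(Δφ²+q²Δλ²) = 6845.8 nmi
Excess = (6845.8 − 6705.4) / 6705.4 = 140.4 / 6705.4 = 2.09% ≈ 2.1%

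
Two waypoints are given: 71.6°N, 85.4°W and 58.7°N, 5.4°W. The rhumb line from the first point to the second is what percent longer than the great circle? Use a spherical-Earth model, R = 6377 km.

7.2%

Great circle: σ = 0.5749 rad → d_gc = Rσ = 3666.1 km
Rhumb: Δφ = -0.2251, Δλ = +1.3963, Δψ = -0.5479, q = Δφ/Δψ = 0.4109 → d_rh = R√(Δφ²+q²Δλ²) = 3930.3 km
Excess = (3930.3 − 3666.1) / 3666.1 = 264.2 / 3666.1 = 7.21% ≈ 7.2%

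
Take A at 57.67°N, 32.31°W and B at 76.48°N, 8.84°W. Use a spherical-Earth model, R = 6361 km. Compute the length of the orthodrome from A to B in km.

cos σ = sin φ₁ sin φ₂ + cos φ₁ cos φ₂ cos Δλ
      = sin(57.67°)sin(76.48°) + cos(57.67°)cos(76.48°)cos(23.47°) = 0.9362
σ = 20.569° → d = Rσ = 6361·0.35900 = 2284 km

2284 km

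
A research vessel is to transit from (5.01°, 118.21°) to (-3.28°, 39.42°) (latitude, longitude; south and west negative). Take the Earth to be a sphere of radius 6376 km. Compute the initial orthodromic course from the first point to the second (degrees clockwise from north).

θ = atan2( sin Δλ·cos φ₂ ,  cos φ₁ sin φ₂ − sin φ₁ cos φ₂ cos Δλ )
  = atan2(-0.9793, -0.0739) = 265.68°

265.7°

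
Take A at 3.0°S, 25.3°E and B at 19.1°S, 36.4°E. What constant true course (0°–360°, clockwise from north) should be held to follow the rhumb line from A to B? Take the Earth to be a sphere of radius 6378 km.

Meridional parts: M(φ₁)=-0.0524, M(φ₂)=-0.3397 → ΔM = -0.2873;  Δλ = +0.1937 rad
tan C = Δλ / ΔM = -0.6743 → C = 146.01°

146.0°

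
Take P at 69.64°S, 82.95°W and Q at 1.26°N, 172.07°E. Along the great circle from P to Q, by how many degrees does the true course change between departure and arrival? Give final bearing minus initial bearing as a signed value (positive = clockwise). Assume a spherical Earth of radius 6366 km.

+83.9°

Initial bearing θ₁ = atan2(sin Δλ cos φ₂, cos φ₁ sin φ₂ − sin φ₁ cos φ₂ cos Δλ) = 256.35°
Final bearing θ₂ = (initial bearing from the destination back to the start) + 180° = 340.23°
Δθ = θ₂ − θ₁ = +83.9°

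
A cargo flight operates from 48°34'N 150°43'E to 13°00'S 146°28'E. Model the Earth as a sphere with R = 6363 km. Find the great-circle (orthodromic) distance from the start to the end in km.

6850 km

Haversine: a = sin²(Δφ/2)+cos φ₁ cos φ₂ sin²(Δλ/2) = 0.26282;  σ = 2·atan2(√a,√(1−a))
σ = 61.682° → d = Rσ = 6363·1.07656 = 6850 km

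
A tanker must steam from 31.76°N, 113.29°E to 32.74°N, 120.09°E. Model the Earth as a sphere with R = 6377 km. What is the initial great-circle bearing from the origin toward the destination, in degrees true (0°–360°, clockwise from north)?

78.5°

θ = atan2( sin Δλ·cos φ₂ ,  cos φ₁ sin φ₂ − sin φ₁ cos φ₂ cos Δλ )
  = atan2(+0.0996, +0.0202) = 78.52°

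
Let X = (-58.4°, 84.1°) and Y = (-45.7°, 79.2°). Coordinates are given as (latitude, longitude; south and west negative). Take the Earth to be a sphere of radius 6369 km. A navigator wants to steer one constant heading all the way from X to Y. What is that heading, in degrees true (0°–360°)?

346.8°

Δψ = ln[tan(π/4+φ₂/2)/tan(π/4+φ₁/2)] = +0.3637
Δλ = -0.0855 rad (taken the short way round)
course = atan2(Δλ, Δψ) = 346.77°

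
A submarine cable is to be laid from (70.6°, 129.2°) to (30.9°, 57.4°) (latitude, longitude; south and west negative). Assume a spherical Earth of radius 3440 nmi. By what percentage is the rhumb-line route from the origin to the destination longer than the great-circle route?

Great circle: σ = 0.9601 rad → d_gc = Rσ = 3302.9 nmi
Rhumb: Δφ = -0.6929, Δλ = -1.2531, Δψ = -1.1990, q = Δφ/Δψ = 0.5779 → d_rh = R√(Δφ²+q²Δλ²) = 3447.9 nmi
Excess = (3447.9 − 3302.9) / 3302.9 = 145.0 / 3302.9 = 4.39% ≈ 4.4%

4.4%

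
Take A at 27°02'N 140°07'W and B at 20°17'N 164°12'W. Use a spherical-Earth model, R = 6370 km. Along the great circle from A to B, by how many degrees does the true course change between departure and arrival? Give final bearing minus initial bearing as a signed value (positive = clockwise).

-9.8°

At departure: θ₁ = atan2(sin Δλ cos φ₂, cos φ₁ sin φ₂ − sin φ₁ cos φ₂ cos Δλ) = 258.13°
At arrival: θ₂ = atan2(sin Δλ cos φ₁, −cos φ₂ sin φ₁ + sin φ₂ cos φ₁ cos Δλ) = 248.33°
Δθ = θ₂ − θ₁ = -9.8°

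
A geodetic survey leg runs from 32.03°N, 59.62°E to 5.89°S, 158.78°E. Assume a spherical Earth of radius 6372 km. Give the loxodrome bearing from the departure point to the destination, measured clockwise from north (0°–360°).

Meridional parts: M(φ₁)=+0.5907, M(φ₂)=-0.1030 → ΔM = -0.6936;  Δλ = +1.7307 rad
tan C = Δλ / ΔM = -2.4951 → C = 111.84°

111.8°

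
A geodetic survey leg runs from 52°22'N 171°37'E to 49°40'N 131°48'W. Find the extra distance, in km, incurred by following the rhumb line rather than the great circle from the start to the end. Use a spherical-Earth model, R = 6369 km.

Great circle: cos σ = sin φ₁ sin φ₂ + cos φ₁ cos φ₂ cos Δλ,  σ = 0.6071 rad → d_gc = 3866.31 km
Rhumb line: Δψ = -0.0749, q = Δφ/Δψ = 0.6289, d_rh = R√(Δφ²+q²Δλ²) = 3966.77 km
Excess = 3966.77 − 3866.31 = 100.46 ≈ 100 km

100 km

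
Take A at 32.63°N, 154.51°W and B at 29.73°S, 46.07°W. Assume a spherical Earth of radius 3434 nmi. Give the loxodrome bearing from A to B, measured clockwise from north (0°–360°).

Δψ = ln[tan(π/4+φ₂/2)/tan(π/4+φ₁/2)] = -1.1469
Δλ = +1.8926 rad (taken the short way round)
course = atan2(Δλ, Δψ) = 121.22°

121.2°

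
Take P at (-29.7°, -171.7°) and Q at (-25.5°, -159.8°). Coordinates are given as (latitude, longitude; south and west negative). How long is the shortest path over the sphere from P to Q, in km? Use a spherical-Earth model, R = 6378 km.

cos σ = sin φ₁ sin φ₂ + cos φ₁ cos φ₂ cos Δλ
      = sin(-29.70°)sin(-25.50°) + cos(-29.70°)cos(-25.50°)cos(11.90°) = 0.9805
σ = 11.344° → d = Rσ = 6378·0.19798 = 1263 km

1263 km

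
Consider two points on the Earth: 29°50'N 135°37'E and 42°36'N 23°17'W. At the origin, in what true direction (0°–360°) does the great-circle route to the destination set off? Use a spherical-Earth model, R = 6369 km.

N = sin Δλ·cos φ₂ = -0.2650;  D = cos φ₁ sin φ₂ − sin φ₁ cos φ₂ cos Δλ = +0.9288
initial course = atan2(N, D) = 344.08°

344.1°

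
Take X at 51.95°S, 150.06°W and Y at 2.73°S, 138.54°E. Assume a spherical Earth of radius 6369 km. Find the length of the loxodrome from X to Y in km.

Rhumb course C = atan2(Δλ, Δψ) with Δψ = ln[tan(π/4+φ₂/2)/tan(π/4+φ₁/2)] = +1.0171, Δλ = -1.2462 → C = 309.22°
d = R·|Δφ| / |cos C| = 6369·0.85905 / 0.63230 = 8653 km

8653 km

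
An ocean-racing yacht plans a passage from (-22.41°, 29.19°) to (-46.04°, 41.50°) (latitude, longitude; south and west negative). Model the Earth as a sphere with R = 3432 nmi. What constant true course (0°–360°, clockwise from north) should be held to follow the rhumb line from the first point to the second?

157.0°

Δψ = ln[tan(π/4+φ₂/2)/tan(π/4+φ₁/2)] = -0.5058
Δλ = +0.2149 rad (taken the short way round)
course = atan2(Δλ, Δψ) = 156.98°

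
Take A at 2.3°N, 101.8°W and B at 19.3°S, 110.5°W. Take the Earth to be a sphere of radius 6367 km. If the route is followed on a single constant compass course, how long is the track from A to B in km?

Rhumb course C = atan2(Δλ, Δψ) with Δψ = ln[tan(π/4+φ₂/2)/tan(π/4+φ₁/2)] = -0.3836, Δλ = -0.1518 → C = 201.60°
d = R·|Δφ| / |cos C| = 6367·0.37699 / 0.92979 = 2582 km

2582 km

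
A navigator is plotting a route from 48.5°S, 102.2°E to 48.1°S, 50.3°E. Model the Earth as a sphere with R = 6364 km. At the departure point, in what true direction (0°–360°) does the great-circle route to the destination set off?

θ = atan2( sin Δλ·cos φ₂ ,  cos φ₁ sin φ₂ − sin φ₁ cos φ₂ cos Δλ )
  = atan2(-0.5255, -0.1846) = 250.65°

250.6°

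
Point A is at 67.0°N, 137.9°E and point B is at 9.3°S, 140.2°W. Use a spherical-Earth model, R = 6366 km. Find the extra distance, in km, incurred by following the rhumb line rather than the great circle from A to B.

331 km

Great circle: cos σ = sin φ₁ sin φ₂ + cos φ₁ cos φ₂ cos Δλ,  σ = 1.6654 rad → d_gc = 10601.7 km
Rhumb line: Δψ = -1.7554, q = Δφ/Δψ = 0.7586, d_rh = R√(Δφ²+q²Δλ²) = 10932.8 km
Excess = 10932.8 − 10601.7 = 331.1 ≈ 331 km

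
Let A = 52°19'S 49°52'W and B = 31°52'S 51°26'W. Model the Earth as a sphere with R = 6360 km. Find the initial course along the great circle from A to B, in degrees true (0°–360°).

356.2°

θ = atan2( sin Δλ·cos φ₂ ,  cos φ₁ sin φ₂ − sin φ₁ cos φ₂ cos Δλ )
  = atan2(-0.0232, +0.3491) = 356.20°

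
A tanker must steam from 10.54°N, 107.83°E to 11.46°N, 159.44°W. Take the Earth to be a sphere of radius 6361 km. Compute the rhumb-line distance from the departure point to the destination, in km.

Δψ = ln[tan(π/4+φ₂/2)/tan(π/4+φ₁/2)] = +0.0164;  Δφ = +0.0161 rad,  Δλ = +1.6184 rad
q = Δφ/Δψ = 0.9816
d = R·√(Δφ² + q²Δλ²) = 6361·1.58877 = 10106 km

10106 km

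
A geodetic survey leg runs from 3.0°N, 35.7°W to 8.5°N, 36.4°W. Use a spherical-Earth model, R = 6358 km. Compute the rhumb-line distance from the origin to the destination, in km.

615 km

Δψ = ln[tan(π/4+φ₂/2)/tan(π/4+φ₁/2)] = +0.0965;  Δφ = +0.0960 rad,  Δλ = -0.0122 rad
q = Δφ/Δψ = 0.9946
d = R·√(Δφ² + q²Δλ²) = 6358·0.09676 = 615 km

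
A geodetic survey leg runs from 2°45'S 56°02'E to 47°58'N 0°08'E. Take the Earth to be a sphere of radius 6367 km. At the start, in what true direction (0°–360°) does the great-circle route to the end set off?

323.9°

N = sin Δλ·cos φ₂ = -0.5544;  D = cos φ₁ sin φ₂ − sin φ₁ cos φ₂ cos Δλ = +0.7599
initial course = atan2(N, D) = 323.89°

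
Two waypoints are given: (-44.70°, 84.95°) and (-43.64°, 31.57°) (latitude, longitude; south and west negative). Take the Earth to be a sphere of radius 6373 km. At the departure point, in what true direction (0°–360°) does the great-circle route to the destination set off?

252.2°

θ = atan2( sin Δλ·cos φ₂ ,  cos φ₁ sin φ₂ − sin φ₁ cos φ₂ cos Δλ )
  = atan2(-0.5808, -0.1869) = 252.16°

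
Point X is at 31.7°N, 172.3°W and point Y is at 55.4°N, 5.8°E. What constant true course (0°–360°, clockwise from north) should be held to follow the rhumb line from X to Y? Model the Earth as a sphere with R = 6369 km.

79.4°

Meridional parts: M(φ₁)=+0.5839, M(φ₂)=+1.1665 → ΔM = +0.5826;  Δλ = +3.1084 rad
tan C = Δλ / ΔM = +5.3355 → C = 79.38°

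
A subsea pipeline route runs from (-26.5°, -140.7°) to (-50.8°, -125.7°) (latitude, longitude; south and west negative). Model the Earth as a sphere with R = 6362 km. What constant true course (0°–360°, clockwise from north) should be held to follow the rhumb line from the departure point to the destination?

154.7°

Meridional parts: M(φ₁)=-0.4799, M(φ₂)=-1.0326 → ΔM = -0.5526;  Δλ = +0.2618 rad
tan C = Δλ / ΔM = -0.4737 → C = 154.65°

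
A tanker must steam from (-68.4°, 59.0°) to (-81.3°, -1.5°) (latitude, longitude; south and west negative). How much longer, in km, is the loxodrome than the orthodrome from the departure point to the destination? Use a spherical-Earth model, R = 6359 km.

91 km

Great circle: cos σ = sin φ₁ sin φ₂ + cos φ₁ cos φ₂ cos Δλ,  σ = 0.3286 rad → d_gc = 2089.5 km
Rhumb line: Δψ = -0.9194, q = Δφ/Δψ = 0.2449, d_rh = R√(Δφ²+q²Δλ²) = 2180.3 km
Excess = 2180.3 − 2089.5 = 90.8 ≈ 91 km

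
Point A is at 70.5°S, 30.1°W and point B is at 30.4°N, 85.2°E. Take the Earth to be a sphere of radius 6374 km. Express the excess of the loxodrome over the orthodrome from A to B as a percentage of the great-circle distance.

5.3%

Great circle: σ = 2.2144 rad → d_gc = Rσ = 14114.3 km
Rhumb: Δφ = +1.7610, Δλ = +2.0124, Δψ = +2.3186, q = Δφ/Δψ = 0.7595 → d_rh = R√(Δφ²+q²Δλ²) = 14863.0 km
Excess = (14863.0 − 14114.3) / 14114.3 = 748.7 / 14114.3 = 5.30% ≈ 5.3%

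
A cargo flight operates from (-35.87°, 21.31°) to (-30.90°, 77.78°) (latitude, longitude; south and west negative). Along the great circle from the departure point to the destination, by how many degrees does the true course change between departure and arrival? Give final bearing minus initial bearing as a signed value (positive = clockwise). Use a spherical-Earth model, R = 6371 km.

-33.0°

Initial bearing θ₁ = atan2(sin Δλ cos φ₂, cos φ₁ sin φ₂ − sin φ₁ cos φ₂ cos Δλ) = 100.95°
Final bearing θ₂ = (initial bearing from the destination back to the start) + 180° = 68.00°
Δθ = θ₂ − θ₁ = -33.0°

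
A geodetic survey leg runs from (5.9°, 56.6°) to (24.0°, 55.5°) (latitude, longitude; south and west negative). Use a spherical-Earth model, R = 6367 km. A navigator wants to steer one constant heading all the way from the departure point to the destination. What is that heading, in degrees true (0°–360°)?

Meridional parts: M(φ₁)=+0.1032, M(φ₂)=+0.4317 → ΔM = +0.3285;  Δλ = -0.0192 rad
tan C = Δλ / ΔM = -0.0584 → C = 356.66°

356.7°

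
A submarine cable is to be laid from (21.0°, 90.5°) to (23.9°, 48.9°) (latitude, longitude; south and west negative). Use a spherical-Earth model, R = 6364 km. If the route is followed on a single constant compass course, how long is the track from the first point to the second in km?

Δψ = ln[tan(π/4+φ₂/2)/tan(π/4+φ₁/2)] = +0.0548;  Δφ = +0.0506 rad,  Δλ = -0.7261 rad
q = Δφ/Δψ = 0.9241
d = R·√(Δφ² + q²Δλ²) = 6364·0.67284 = 4282 km

4282 km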